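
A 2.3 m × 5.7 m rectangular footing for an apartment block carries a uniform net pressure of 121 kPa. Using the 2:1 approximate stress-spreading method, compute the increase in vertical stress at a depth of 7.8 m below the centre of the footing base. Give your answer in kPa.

By the 2:1 method the load spreads at 1 horizontal : 2 vertical, so at depth z the loaded area has grown by z in each plan dimension:
Δσ = qBL/((B+z)(L+z)) = 121×2.3×5.7/((2.3+7.8)(5.7+7.8)) = 11.634 kPa

Δσ_z ≈ 11.6 kPa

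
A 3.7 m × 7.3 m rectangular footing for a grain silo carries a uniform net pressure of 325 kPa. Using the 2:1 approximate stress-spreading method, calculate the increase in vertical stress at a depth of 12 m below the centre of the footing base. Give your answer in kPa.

Δσ_z ≈ 29 kPa

By the 2:1 method the load spreads at 1 horizontal : 2 vertical, so at depth z the loaded area has grown by z in each plan dimension:
Δσ = qBL/((B+z)(L+z)) = 325×3.7×7.3/((3.7+12)(7.3+12)) = 28.97 kPa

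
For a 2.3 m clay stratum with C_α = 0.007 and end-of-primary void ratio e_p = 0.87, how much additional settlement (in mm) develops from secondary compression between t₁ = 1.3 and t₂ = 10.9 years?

S_s ≈ 7.95 mm

Secondary compression: S_s = C_α·H/(1+e_p)·log₁₀(t₂/t₁)
S_s = 0.007×2.3/(1+0.87)×log₁₀(10.9/1.3)
    = 0.00861 × 0.9235 = 0.007951 m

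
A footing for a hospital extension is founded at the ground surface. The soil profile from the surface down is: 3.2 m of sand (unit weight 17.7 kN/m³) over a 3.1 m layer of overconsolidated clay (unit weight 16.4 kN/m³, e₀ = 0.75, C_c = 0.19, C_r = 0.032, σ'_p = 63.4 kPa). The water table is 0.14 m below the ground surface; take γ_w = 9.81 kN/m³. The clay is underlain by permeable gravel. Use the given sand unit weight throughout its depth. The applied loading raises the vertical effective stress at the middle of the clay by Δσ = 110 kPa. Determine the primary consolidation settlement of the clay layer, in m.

Mid-depth of clay below the ground surface: z = 3.2 + 3.1/2 = 4.75 m.
Total vertical stress at mid-clay: σ_v = 17.7×3.2 + 16.4×1.55 = 82.06 kPa.
Pore pressure: u = 9.81×(4.75 − 0.14) = 45.224 kPa.
Initial effective stress: σ'_0 = σ_v − u = 82.06 − 45.224 = 36.836 kPa.
Final effective stress: σ'_f = 36.836 + 110 = 146.84 kPa.
σ'_f = 146.84 > σ'_p = 63.4 kPa, so the stress path crosses the preconsolidation pressure — recompression up to σ'_p, then virgin compression beyond:
S_c = H/(1+e₀)·[C_r·log₁₀(σ'_p/σ'_0) + C_c·log₁₀(σ'_f/σ'_p)]
    = 3.1/1.75 × [0.032×log₁₀(63.4/36.836) + 0.19×log₁₀(146.84/63.4)]
    = 1.7714 × [0.0075461 + 0.069303] = 0.1361 m

S_c ≈ 0.136 m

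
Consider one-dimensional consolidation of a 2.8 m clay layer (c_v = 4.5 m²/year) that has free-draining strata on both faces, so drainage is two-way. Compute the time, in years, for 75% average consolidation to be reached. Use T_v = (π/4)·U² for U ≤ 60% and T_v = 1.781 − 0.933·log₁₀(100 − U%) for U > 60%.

Drainage path length: H_d = H/2 = 1.4 m (double drainage).
U > 60%: T_v = 1.781 − 0.933·log₁₀(100 − 75) = 0.47672.
t = T_v·H_d²/c_v = 0.47672×1.4²/4.5 = 0.2076 years.

t ≈ 0.208 years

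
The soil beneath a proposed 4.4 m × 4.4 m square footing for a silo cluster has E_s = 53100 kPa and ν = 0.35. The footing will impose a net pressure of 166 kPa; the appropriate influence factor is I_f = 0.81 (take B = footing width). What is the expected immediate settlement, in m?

S_e ≈ 0.00978 m

Immediate (elastic) settlement: S_e = q·B·(1−ν²)/E_s · I_f.
S_e = 166 × 4.4 × (1 − 0.35²) / 53100 × 0.81
    = 166 × 4.4 × 0.8775 / 53100 × 0.81
    = 0.009777 m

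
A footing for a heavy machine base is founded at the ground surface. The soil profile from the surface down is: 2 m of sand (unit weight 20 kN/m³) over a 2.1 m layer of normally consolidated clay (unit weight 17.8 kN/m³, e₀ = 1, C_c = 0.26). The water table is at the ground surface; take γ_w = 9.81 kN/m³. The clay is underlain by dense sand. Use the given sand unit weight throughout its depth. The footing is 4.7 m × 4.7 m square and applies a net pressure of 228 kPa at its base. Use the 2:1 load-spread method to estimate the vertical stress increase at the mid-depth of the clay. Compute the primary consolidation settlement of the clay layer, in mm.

S_c ≈ 162 mm

Mid-depth of clay below the ground surface: z = 2 + 2.1/2 = 3.05 m.
Total vertical stress at mid-clay: σ_v = 20×2 + 17.8×1.05 = 58.69 kPa.
Pore pressure: u = 9.81×(3.05 − 0) = 29.921 kPa.
Initial effective stress: σ'_0 = σ_v − u = 58.69 − 29.921 = 28.769 kPa.
Stress increase at mid-clay by the 2:1 spreading method:
Δσ = qBL/((B+z)(L+z)) = 228×4.7×4.7/((4.7+3.05)(4.7+3.05)) = 83.855 kPa
Final effective stress: σ'_f = σ'_0 + Δσ = 28.769 + 83.855 = 112.62 kPa.
Normally consolidated clay, so the full stress increment lies on the virgin compression line:
S_c = C_c·H/(1+e₀)·log₁₀(σ'_f/σ'_0) = 0.26×2.1/(1+1)×log₁₀(112.62/28.769)
    = 0.273 × 0.59269 = 0.1618 m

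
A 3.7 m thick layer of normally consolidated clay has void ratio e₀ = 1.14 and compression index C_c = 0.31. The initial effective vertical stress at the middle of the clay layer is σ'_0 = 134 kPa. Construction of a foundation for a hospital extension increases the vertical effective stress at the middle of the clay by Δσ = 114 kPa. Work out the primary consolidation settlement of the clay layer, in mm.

S_c ≈ 143 mm

Final effective stress: σ'_f = σ'_0 + Δσ = 134 + 114 = 248 kPa.
Normally consolidated clay, so the full stress increment lies on the virgin compression line:
S_c = C_c·H/(1+e₀)·log₁₀(σ'_f/σ'_0) = 0.31×3.7/(1+1.14)×log₁₀(248/134)
    = 0.53598 × 0.26735 = 0.1433 m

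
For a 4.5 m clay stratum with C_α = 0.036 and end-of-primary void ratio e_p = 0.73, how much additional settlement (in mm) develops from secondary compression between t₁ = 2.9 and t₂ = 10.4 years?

S_s ≈ 51.9 mm

Secondary compression: S_s = C_α·H/(1+e_p)·log₁₀(t₂/t₁)
S_s = 0.036×4.5/(1+0.73)×log₁₀(10.4/2.9)
    = 0.09364 × 0.5546 = 0.05194 m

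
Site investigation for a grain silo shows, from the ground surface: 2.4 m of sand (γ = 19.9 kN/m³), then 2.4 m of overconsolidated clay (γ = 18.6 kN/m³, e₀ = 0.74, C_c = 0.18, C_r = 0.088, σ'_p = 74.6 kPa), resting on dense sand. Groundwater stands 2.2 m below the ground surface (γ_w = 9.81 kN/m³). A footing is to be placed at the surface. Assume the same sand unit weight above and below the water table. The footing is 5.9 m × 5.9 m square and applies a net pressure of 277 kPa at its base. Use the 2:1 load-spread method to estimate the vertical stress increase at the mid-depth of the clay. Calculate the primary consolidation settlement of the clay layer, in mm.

Mid-depth of clay below the ground surface: z = 2.4 + 2.4/2 = 3.6 m.
Total vertical stress at mid-clay: σ_v = 19.9×2.4 + 18.6×1.2 = 70.08 kPa.
Pore pressure: u = 9.81×(3.6 − 2.2) = 13.734 kPa.
Initial effective stress: σ'_0 = σ_v − u = 70.08 − 13.734 = 56.346 kPa.
Stress increase at mid-clay by the 2:1 spreading method:
Δσ = qBL/((B+z)(L+z)) = 277×5.9×5.9/((5.9+3.6)(5.9+3.6)) = 106.84 kPa
Final effective stress: σ'_f = 56.346 + 106.84 = 163.19 kPa.
σ'_f = 163.19 > σ'_p = 74.6 kPa, so the stress path crosses the preconsolidation pressure — recompression up to σ'_p, then virgin compression beyond:
S_c = H/(1+e₀)·[C_r·log₁₀(σ'_p/σ'_0) + C_c·log₁₀(σ'_f/σ'_p)]
    = 2.4/1.74 × [0.088×log₁₀(74.6/56.346) + 0.18×log₁₀(163.19/74.6)]
    = 1.3793 × [0.010725 + 0.061192] = 0.0992 m

S_c ≈ 99.2 mm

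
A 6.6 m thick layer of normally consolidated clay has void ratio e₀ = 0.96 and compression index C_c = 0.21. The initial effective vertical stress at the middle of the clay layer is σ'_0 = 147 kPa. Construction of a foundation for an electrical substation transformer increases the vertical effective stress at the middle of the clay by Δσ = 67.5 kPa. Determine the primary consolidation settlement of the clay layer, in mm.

Final effective stress: σ'_f = σ'_0 + Δσ = 147 + 67.5 = 214.5 kPa.
Normally consolidated clay, so the full stress increment lies on the virgin compression line:
S_c = C_c·H/(1+e₀)·log₁₀(σ'_f/σ'_0) = 0.21×6.6/(1+0.96)×log₁₀(214.5/147)
    = 0.70714 × 0.16411 = 0.116 m

S_c ≈ 116 mm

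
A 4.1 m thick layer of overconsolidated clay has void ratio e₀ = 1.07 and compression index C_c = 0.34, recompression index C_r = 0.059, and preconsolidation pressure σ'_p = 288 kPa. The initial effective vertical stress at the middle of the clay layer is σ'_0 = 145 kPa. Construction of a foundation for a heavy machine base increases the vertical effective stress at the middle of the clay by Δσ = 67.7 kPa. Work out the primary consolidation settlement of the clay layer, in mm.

Final effective stress: σ'_f = 145 + 67.7 = 212.7 kPa.
σ'_f = 212.7 ≤ σ'_p = 288 kPa, so the clay remains overconsolidated and only the recompression index applies:
S_c = C_r·H/(1+e₀)·log₁₀(σ'_f/σ'_0) = 0.059×4.1/2.07×log₁₀(212.7/145)
    = 0.11686 × 0.1664 = 0.01945 m

S_c ≈ 19.4 mm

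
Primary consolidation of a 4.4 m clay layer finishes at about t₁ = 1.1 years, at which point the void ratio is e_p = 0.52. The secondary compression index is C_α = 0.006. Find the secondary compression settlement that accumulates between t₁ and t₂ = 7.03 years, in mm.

Secondary compression: S_s = C_α·H/(1+e_p)·log₁₀(t₂/t₁)
S_s = 0.006×4.4/(1+0.52)×log₁₀(7.03/1.1)
    = 0.01737 × 0.8056 = 0.01399 m

S_s ≈ 14 mm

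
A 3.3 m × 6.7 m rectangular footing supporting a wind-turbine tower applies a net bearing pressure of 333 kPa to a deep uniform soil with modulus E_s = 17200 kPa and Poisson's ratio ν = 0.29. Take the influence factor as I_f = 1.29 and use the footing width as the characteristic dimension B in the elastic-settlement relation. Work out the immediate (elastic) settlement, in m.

Immediate (elastic) settlement: S_e = q·B·(1−ν²)/E_s · I_f.
S_e = 333 × 3.3 × (1 − 0.29²) / 17200 × 1.29
    = 333 × 3.3 × 0.9159 / 17200 × 1.29
    = 0.07549 m

S_e ≈ 0.0755 m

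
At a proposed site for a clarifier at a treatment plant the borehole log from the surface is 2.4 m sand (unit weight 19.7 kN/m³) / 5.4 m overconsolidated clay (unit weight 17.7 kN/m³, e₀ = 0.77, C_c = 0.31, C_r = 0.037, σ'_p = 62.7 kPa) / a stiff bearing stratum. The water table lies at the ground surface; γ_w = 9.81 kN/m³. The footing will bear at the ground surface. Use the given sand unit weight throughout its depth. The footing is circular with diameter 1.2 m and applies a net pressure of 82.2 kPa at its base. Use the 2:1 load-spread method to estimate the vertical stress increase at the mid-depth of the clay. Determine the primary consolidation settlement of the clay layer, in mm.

Mid-depth of clay below the ground surface: z = 2.4 + 5.4/2 = 5.1 m.
Total vertical stress at mid-clay: σ_v = 19.7×2.4 + 17.7×2.7 = 95.07 kPa.
Pore pressure: u = 9.81×(5.1 − 0) = 50.031 kPa.
Initial effective stress: σ'_0 = σ_v − u = 95.07 − 50.031 = 45.039 kPa.
Stress increase at mid-clay by the 2:1 spreading method:
Δσ ≈ qD²/(D+z)² = 82.2×1.2²/(1.2+5.1)² = 2.9823 kPa
Final effective stress: σ'_f = 45.039 + 2.9823 = 48.021 kPa.
σ'_f = 48.021 ≤ σ'_p = 62.7 kPa, so the clay remains overconsolidated and only the recompression index applies:
S_c = C_r·H/(1+e₀)·log₁₀(σ'_f/σ'_0) = 0.037×5.4/1.77×log₁₀(48.021/45.039)
    = 0.11288 × 0.027842 = 0.003143 m

S_c ≈ 3.14 mm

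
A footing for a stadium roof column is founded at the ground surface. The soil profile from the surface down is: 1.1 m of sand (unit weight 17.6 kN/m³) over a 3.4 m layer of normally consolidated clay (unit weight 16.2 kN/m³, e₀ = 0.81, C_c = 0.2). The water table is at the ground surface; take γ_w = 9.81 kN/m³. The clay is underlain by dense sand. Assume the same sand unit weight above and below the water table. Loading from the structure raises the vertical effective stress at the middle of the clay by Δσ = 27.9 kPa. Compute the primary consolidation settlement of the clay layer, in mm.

S_c ≈ 145 mm

Mid-depth of clay below the ground surface: z = 1.1 + 3.4/2 = 2.8 m.
Total vertical stress at mid-clay: σ_v = 17.6×1.1 + 16.2×1.7 = 46.9 kPa.
Pore pressure: u = 9.81×(2.8 − 0) = 27.468 kPa.
Initial effective stress: σ'_0 = σ_v − u = 46.9 − 27.468 = 19.432 kPa.
Final effective stress: σ'_f = σ'_0 + Δσ = 19.432 + 27.9 = 47.332 kPa.
Normally consolidated clay, so the full stress increment lies on the virgin compression line:
S_c = C_c·H/(1+e₀)·log₁₀(σ'_f/σ'_0) = 0.2×3.4/(1+0.81)×log₁₀(47.332/19.432)
    = 0.37569 × 0.38664 = 0.1453 m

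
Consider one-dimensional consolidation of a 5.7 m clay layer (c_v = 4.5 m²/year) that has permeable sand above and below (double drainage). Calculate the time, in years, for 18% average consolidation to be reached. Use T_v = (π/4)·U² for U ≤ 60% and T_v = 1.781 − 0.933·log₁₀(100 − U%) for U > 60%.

Drainage path length: H_d = H/2 = 2.85 m (double drainage).
U ≤ 60%: T_v = (π/4)·U² = (π/4)×0.18² = 0.025447.
t = T_v·H_d²/c_v = 0.025447×2.85²/4.5 = 0.04593 years.

t ≈ 0.0459 years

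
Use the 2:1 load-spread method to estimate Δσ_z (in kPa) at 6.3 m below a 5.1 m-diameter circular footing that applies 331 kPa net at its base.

Δσ_z ≈ 66.2 kPa

By the 2:1 method the load spreads at 1 horizontal : 2 vertical, so at depth z the loaded area has grown by z in each plan dimension:
Δσ ≈ qD²/(D+z)² = 331×5.1²/(5.1+6.3)² = 66.246 kPa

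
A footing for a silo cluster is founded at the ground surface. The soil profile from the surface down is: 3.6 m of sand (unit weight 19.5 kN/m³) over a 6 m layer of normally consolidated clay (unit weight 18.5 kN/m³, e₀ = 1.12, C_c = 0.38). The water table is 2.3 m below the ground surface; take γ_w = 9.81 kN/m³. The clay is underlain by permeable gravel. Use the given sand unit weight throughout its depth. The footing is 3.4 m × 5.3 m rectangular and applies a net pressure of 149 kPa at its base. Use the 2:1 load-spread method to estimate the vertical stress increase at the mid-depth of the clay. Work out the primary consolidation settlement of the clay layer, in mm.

Mid-depth of clay below the ground surface: z = 3.6 + 6/2 = 6.6 m.
Total vertical stress at mid-clay: σ_v = 19.5×3.6 + 18.5×3 = 125.7 kPa.
Pore pressure: u = 9.81×(6.6 − 2.3) = 42.183 kPa.
Initial effective stress: σ'_0 = σ_v − u = 125.7 − 42.183 = 83.517 kPa.
Stress increase at mid-clay by the 2:1 spreading method:
Δσ = qBL/((B+z)(L+z)) = 149×3.4×5.3/((3.4+6.6)(5.3+6.6)) = 22.563 kPa
Final effective stress: σ'_f = σ'_0 + Δσ = 83.517 + 22.563 = 106.08 kPa.
Normally consolidated clay, so the full stress increment lies on the virgin compression line:
S_c = C_c·H/(1+e₀)·log₁₀(σ'_f/σ'_0) = 0.38×6/(1+1.12)×log₁₀(106.08/83.517)
    = 1.0755 × 0.10386 = 0.1117 m

S_c ≈ 112 mm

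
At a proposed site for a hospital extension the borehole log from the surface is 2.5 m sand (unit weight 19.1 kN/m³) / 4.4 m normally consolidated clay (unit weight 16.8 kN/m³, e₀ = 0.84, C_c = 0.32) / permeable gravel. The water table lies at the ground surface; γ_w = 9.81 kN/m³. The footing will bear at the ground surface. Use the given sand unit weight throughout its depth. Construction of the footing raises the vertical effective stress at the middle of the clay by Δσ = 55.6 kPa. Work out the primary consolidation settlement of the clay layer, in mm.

S_c ≈ 296 mm

Mid-depth of clay below the ground surface: z = 2.5 + 4.4/2 = 4.7 m.
Total vertical stress at mid-clay: σ_v = 19.1×2.5 + 16.8×2.2 = 84.71 kPa.
Pore pressure: u = 9.81×(4.7 − 0) = 46.107 kPa.
Initial effective stress: σ'_0 = σ_v − u = 84.71 − 46.107 = 38.603 kPa.
Final effective stress: σ'_f = σ'_0 + Δσ = 38.603 + 55.6 = 94.203 kPa.
Normally consolidated clay, so the full stress increment lies on the virgin compression line:
S_c = C_c·H/(1+e₀)·log₁₀(σ'_f/σ'_0) = 0.32×4.4/(1+0.84)×log₁₀(94.203/38.603)
    = 0.76522 × 0.38744 = 0.2965 m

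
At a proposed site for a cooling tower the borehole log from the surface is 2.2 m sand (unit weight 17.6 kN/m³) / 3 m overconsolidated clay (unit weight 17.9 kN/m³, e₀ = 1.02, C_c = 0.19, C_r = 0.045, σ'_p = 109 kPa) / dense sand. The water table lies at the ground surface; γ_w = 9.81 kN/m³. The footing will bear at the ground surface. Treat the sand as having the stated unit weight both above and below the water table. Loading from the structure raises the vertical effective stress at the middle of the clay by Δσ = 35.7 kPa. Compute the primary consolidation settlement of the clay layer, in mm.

S_c ≈ 23.1 mm

Mid-depth of clay below the ground surface: z = 2.2 + 3/2 = 3.7 m.
Total vertical stress at mid-clay: σ_v = 17.6×2.2 + 17.9×1.5 = 65.57 kPa.
Pore pressure: u = 9.81×(3.7 − 0) = 36.297 kPa.
Initial effective stress: σ'_0 = σ_v − u = 65.57 − 36.297 = 29.273 kPa.
Final effective stress: σ'_f = 29.273 + 35.7 = 64.973 kPa.
σ'_f = 64.973 ≤ σ'_p = 109 kPa, so the clay remains overconsolidated and only the recompression index applies:
S_c = C_r·H/(1+e₀)·log₁₀(σ'_f/σ'_0) = 0.045×3/2.02×log₁₀(64.973/29.273)
    = 0.06683 × 0.34627 = 0.02314 m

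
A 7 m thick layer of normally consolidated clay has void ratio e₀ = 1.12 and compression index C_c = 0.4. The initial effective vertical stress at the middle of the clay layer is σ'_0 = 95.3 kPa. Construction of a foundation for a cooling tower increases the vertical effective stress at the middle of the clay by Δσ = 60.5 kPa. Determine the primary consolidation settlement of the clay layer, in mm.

S_c ≈ 282 mm

Final effective stress: σ'_f = σ'_0 + Δσ = 95.3 + 60.5 = 155.8 kPa.
Normally consolidated clay, so the full stress increment lies on the virgin compression line:
S_c = C_c·H/(1+e₀)·log₁₀(σ'_f/σ'_0) = 0.4×7/(1+1.12)×log₁₀(155.8/95.3)
    = 1.3208 × 0.21347 = 0.282 m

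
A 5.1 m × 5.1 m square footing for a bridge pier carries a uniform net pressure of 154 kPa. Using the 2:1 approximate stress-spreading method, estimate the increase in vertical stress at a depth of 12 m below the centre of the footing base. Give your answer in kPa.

By the 2:1 method the load spreads at 1 horizontal : 2 vertical, so at depth z the loaded area has grown by z in each plan dimension:
Δσ = qBL/((B+z)(L+z)) = 154×5.1×5.1/((5.1+12)(5.1+12)) = 13.698 kPa

Δσ_z ≈ 13.7 kPa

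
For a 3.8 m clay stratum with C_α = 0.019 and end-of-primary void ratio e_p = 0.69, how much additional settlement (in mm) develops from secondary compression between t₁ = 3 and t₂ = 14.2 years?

Secondary compression: S_s = C_α·H/(1+e_p)·log₁₀(t₂/t₁)
S_s = 0.019×3.8/(1+0.69)×log₁₀(14.2/3)
    = 0.04272 × 0.6752 = 0.02884 m

S_s ≈ 28.8 mm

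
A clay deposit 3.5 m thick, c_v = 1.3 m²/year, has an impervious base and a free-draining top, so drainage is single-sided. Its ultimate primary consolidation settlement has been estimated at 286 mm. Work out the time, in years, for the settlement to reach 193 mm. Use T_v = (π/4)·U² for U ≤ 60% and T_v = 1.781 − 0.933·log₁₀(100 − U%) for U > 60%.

t ≈ 3.49 years

Drainage path length: H_d = H = 3.5 m (single drainage).
U = S(t)/S_ult = 193/286 = 0.6748.
U > 60%: T_v = 1.781 − 0.933·log₁₀(100 − 67.483) = 0.37019.
t = T_v·H_d²/c_v = 0.37019×3.5²/1.3 = 3.488 years.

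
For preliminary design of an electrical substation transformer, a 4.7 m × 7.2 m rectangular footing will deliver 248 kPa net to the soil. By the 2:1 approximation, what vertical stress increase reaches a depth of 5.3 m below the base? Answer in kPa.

By the 2:1 method the load spreads at 1 horizontal : 2 vertical, so at depth z the loaded area has grown by z in each plan dimension:
Δσ = qBL/((B+z)(L+z)) = 248×4.7×7.2/((4.7+5.3)(7.2+5.3)) = 67.139 kPa

Δσ_z ≈ 67.1 kPa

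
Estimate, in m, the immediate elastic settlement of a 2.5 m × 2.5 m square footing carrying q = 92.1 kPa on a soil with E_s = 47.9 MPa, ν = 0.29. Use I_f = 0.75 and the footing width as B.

Immediate (elastic) settlement: S_e = q·B·(1−ν²)/E_s · I_f.
E_s = 47.9 MPa = 47900 kPa.
S_e = 92.1 × 2.5 × (1 − 0.29²) / 47900 × 0.75
    = 92.1 × 2.5 × 0.9159 / 47900 × 0.75
    = 0.003302 m

S_e ≈ 0.0033 m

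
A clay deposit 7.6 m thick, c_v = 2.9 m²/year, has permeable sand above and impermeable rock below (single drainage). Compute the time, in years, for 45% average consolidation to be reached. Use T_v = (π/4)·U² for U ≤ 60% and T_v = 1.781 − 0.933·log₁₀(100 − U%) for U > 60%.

Drainage path length: H_d = H = 7.6 m (single drainage).
U ≤ 60%: T_v = (π/4)·U² = (π/4)×0.45² = 0.15904.
t = T_v·H_d²/c_v = 0.15904×7.6²/2.9 = 3.168 years.

t ≈ 3.17 years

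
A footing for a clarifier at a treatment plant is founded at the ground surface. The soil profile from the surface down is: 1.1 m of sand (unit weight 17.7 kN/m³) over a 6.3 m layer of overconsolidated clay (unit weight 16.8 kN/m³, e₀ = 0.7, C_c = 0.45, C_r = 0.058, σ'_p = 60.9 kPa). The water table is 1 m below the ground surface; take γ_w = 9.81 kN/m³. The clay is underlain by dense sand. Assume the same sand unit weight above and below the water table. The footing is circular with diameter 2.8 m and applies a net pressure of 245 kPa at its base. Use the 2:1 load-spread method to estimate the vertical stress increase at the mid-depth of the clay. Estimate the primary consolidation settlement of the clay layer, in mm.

Mid-depth of clay below the ground surface: z = 1.1 + 6.3/2 = 4.25 m.
Total vertical stress at mid-clay: σ_v = 17.7×1.1 + 16.8×3.15 = 72.39 kPa.
Pore pressure: u = 9.81×(4.25 − 1) = 31.883 kPa.
Initial effective stress: σ'_0 = σ_v − u = 72.39 − 31.883 = 40.507 kPa.
Stress increase at mid-clay by the 2:1 spreading method:
Δσ ≈ qD²/(D+z)² = 245×2.8²/(2.8+4.25)² = 38.646 kPa
Final effective stress: σ'_f = 40.507 + 38.646 = 79.153 kPa.
σ'_f = 79.153 > σ'_p = 60.9 kPa, so the stress path crosses the preconsolidation pressure — recompression up to σ'_p, then virgin compression beyond:
S_c = H/(1+e₀)·[C_r·log₁₀(σ'_p/σ'_0) + C_c·log₁₀(σ'_f/σ'_p)]
    = 6.3/1.7 × [0.058×log₁₀(60.9/40.507) + 0.45×log₁₀(79.153/60.9)]
    = 3.7059 × [0.010271 + 0.051233] = 0.2279 m

S_c ≈ 228 mm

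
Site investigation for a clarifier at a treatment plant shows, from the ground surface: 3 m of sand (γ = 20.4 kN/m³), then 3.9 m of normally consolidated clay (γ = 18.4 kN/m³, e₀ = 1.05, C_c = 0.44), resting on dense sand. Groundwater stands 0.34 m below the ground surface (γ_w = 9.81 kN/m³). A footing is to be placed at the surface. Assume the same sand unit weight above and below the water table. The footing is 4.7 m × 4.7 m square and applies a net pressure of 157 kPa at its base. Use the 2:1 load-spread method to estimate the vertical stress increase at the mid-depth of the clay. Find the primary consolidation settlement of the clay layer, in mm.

S_c ≈ 197 mm

Mid-depth of clay below the ground surface: z = 3 + 3.9/2 = 4.95 m.
Total vertical stress at mid-clay: σ_v = 20.4×3 + 18.4×1.95 = 97.08 kPa.
Pore pressure: u = 9.81×(4.95 − 0.34) = 45.224 kPa.
Initial effective stress: σ'_0 = σ_v − u = 97.08 − 45.224 = 51.856 kPa.
Stress increase at mid-clay by the 2:1 spreading method:
Δσ = qBL/((B+z)(L+z)) = 157×4.7×4.7/((4.7+4.95)(4.7+4.95)) = 37.243 kPa
Final effective stress: σ'_f = σ'_0 + Δσ = 51.856 + 37.243 = 89.099 kPa.
Normally consolidated clay, so the full stress increment lies on the virgin compression line:
S_c = C_c·H/(1+e₀)·log₁₀(σ'_f/σ'_0) = 0.44×3.9/(1+1.05)×log₁₀(89.099/51.856)
    = 0.83707 × 0.23507 = 0.1968 m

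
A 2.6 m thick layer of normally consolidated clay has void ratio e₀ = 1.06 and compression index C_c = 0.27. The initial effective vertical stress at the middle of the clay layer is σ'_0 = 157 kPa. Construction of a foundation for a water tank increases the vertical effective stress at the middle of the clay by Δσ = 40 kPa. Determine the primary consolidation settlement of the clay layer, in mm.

S_c ≈ 33.6 mm

Final effective stress: σ'_f = σ'_0 + Δσ = 157 + 40 = 197 kPa.
Normally consolidated clay, so the full stress increment lies on the virgin compression line:
S_c = C_c·H/(1+e₀)·log₁₀(σ'_f/σ'_0) = 0.27×2.6/(1+1.06)×log₁₀(197/157)
    = 0.34078 × 0.098567 = 0.03359 m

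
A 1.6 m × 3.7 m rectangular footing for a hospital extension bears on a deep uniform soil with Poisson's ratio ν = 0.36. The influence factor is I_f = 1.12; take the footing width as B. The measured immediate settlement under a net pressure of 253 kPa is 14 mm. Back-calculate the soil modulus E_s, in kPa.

S_e = q·B·(1−ν²)/E_s · I_f  ⇒  E_s = q·B·(1−ν²)·I_f / S_e.
E_s = 253 × 1.6 × 0.8704 × 1.12 / 0.014 = 28190 kPa

E_s ≈ 28200 kPa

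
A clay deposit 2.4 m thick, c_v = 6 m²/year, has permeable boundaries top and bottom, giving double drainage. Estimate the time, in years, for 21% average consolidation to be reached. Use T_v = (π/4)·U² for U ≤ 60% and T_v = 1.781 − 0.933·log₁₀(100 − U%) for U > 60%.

Drainage path length: H_d = H/2 = 1.2 m (double drainage).
U ≤ 60%: T_v = (π/4)·U² = (π/4)×0.21² = 0.034636.
t = T_v·H_d²/c_v = 0.034636×1.2²/6 = 0.008313 years.

t ≈ 0.00831 years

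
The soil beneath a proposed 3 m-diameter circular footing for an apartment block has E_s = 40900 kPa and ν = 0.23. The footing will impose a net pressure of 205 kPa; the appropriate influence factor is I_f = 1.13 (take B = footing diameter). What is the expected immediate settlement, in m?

Immediate (elastic) settlement: S_e = q·B·(1−ν²)/E_s · I_f.
S_e = 205 × 3 × (1 − 0.23²) / 40900 × 1.13
    = 205 × 3 × 0.9471 / 40900 × 1.13
    = 0.01609 m

S_e ≈ 0.0161 m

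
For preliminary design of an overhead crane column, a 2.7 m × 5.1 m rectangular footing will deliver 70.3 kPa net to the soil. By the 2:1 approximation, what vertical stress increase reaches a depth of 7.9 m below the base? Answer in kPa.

Δσ_z ≈ 7.02 kPa

By the 2:1 method the load spreads at 1 horizontal : 2 vertical, so at depth z the loaded area has grown by z in each plan dimension:
Δσ = qBL/((B+z)(L+z)) = 70.3×2.7×5.1/((2.7+7.9)(5.1+7.9)) = 7.0249 kPa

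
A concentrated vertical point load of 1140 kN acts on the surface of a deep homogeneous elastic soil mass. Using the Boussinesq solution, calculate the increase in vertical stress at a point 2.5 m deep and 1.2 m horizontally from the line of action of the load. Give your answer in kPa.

Δσ_z ≈ 51.9 kPa

Boussinesq vertical stress below a point load on an elastic half-space:
Δσ_z = 3P/(2πz²) · [1 + (r/z)²]^(−5/2)
r/z = 1.2/2.5 = 0.48; [1+(r/z)²]^(−5/2) = 0.5955.
Δσ_z = 3×1140/(2π×2.5²) × 0.5955 = 87.09 × 0.5955 = 51.86 kPa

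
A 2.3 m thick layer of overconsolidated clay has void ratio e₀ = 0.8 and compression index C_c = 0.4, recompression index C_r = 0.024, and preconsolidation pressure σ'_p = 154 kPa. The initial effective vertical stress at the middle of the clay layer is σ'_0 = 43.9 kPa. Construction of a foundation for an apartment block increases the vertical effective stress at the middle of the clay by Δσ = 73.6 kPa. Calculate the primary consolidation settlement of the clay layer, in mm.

S_c ≈ 13.1 mm

Final effective stress: σ'_f = 43.9 + 73.6 = 117.5 kPa.
σ'_f = 117.5 ≤ σ'_p = 154 kPa, so the clay remains overconsolidated and only the recompression index applies:
S_c = C_r·H/(1+e₀)·log₁₀(σ'_f/σ'_0) = 0.024×2.3/1.8×log₁₀(117.5/43.9)
    = 0.030667 × 0.42757 = 0.01311 m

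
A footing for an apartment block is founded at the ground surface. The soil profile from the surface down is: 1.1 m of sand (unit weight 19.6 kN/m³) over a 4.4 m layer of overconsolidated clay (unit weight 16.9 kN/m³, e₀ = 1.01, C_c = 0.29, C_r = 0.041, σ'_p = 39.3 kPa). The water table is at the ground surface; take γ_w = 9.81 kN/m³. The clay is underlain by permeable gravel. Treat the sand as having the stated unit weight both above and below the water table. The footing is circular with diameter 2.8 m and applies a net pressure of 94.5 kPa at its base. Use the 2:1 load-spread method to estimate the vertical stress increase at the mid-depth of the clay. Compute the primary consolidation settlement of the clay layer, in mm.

Mid-depth of clay below the ground surface: z = 1.1 + 4.4/2 = 3.3 m.
Total vertical stress at mid-clay: σ_v = 19.6×1.1 + 16.9×2.2 = 58.74 kPa.
Pore pressure: u = 9.81×(3.3 − 0) = 32.373 kPa.
Initial effective stress: σ'_0 = σ_v − u = 58.74 − 32.373 = 26.367 kPa.
Stress increase at mid-clay by the 2:1 spreading method:
Δσ ≈ qD²/(D+z)² = 94.5×2.8²/(2.8+3.3)² = 19.911 kPa
Final effective stress: σ'_f = 26.367 + 19.911 = 46.278 kPa.
σ'_f = 46.278 > σ'_p = 39.3 kPa, so the stress path crosses the preconsolidation pressure — recompression up to σ'_p, then virgin compression beyond:
S_c = H/(1+e₀)·[C_r·log₁₀(σ'_p/σ'_0) + C_c·log₁₀(σ'_f/σ'_p)]
    = 4.4/2.01 × [0.041×log₁₀(39.3/26.367) + 0.29×log₁₀(46.278/39.3)]
    = 2.1891 × [0.0071066 + 0.020585] = 0.06062 m

S_c ≈ 60.6 mm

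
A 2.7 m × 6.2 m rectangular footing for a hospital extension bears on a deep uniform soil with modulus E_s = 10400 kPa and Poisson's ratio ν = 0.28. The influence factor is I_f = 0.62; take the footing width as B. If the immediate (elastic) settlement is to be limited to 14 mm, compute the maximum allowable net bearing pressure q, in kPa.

q ≈ 94.4 kPa

S_e = q·B·(1−ν²)/E_s · I_f  ⇒  q = S_e·E_s / (B·(1−ν²)·I_f).
q = 0.014 × 10400 / (2.7 × 0.9216 × 0.62) = 94.38 kPa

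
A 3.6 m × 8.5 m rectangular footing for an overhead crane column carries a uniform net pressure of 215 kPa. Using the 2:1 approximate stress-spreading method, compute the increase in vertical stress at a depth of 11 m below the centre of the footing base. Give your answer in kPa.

Δσ_z ≈ 23.1 kPa

By the 2:1 method the load spreads at 1 horizontal : 2 vertical, so at depth z the loaded area has grown by z in each plan dimension:
Δσ = qBL/((B+z)(L+z)) = 215×3.6×8.5/((3.6+11)(8.5+11)) = 23.109 kPa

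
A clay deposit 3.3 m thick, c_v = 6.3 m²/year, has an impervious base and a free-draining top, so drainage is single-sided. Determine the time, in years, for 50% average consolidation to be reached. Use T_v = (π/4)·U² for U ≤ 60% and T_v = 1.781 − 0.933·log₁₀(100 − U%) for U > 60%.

Drainage path length: H_d = H = 3.3 m (single drainage).
U ≤ 60%: T_v = (π/4)·U² = (π/4)×0.5² = 0.19635.
t = T_v·H_d²/c_v = 0.19635×3.3²/6.3 = 0.3394 years.

t ≈ 0.339 years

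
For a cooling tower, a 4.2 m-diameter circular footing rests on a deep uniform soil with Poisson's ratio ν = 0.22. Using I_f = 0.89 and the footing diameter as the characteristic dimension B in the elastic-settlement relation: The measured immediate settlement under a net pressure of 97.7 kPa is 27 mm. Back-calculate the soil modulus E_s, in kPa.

S_e = q·B·(1−ν²)/E_s · I_f  ⇒  E_s = q·B·(1−ν²)·I_f / S_e.
E_s = 97.7 × 4.2 × 0.9516 × 0.89 / 0.027 = 12870 kPa

E_s ≈ 12900 kPa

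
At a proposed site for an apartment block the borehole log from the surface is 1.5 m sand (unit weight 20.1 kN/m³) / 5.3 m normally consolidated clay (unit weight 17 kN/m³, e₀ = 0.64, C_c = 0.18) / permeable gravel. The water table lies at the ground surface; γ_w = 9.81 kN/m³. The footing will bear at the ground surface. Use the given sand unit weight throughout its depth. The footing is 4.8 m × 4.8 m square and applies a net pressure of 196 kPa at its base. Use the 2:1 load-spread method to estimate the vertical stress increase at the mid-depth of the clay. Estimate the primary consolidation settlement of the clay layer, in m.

S_c ≈ 0.245 m

Mid-depth of clay below the ground surface: z = 1.5 + 5.3/2 = 4.15 m.
Total vertical stress at mid-clay: σ_v = 20.1×1.5 + 17×2.65 = 75.2 kPa.
Pore pressure: u = 9.81×(4.15 − 0) = 40.712 kPa.
Initial effective stress: σ'_0 = σ_v − u = 75.2 − 40.712 = 34.488 kPa.
Stress increase at mid-clay by the 2:1 spreading method:
Δσ = qBL/((B+z)(L+z)) = 196×4.8×4.8/((4.8+4.15)(4.8+4.15)) = 56.376 kPa
Final effective stress: σ'_f = σ'_0 + Δσ = 34.488 + 56.376 = 90.864 kPa.
Normally consolidated clay, so the full stress increment lies on the virgin compression line:
S_c = C_c·H/(1+e₀)·log₁₀(σ'_f/σ'_0) = 0.18×5.3/(1+0.64)×log₁₀(90.864/34.488)
    = 0.58171 × 0.42072 = 0.2447 m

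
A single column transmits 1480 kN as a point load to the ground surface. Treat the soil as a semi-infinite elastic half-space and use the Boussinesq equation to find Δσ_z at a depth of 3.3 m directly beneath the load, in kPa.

Boussinesq vertical stress below a point load on an elastic half-space:
Δσ_z = 3P/(2πz²) · [1 + (r/z)²]^(−5/2)
r/z = 0/3.3 = 0; [1+(r/z)²]^(−5/2) = 1.
Δσ_z = 3×1480/(2π×3.3²) × 1 = 64.89 × 1 = 64.89 kPa

Δσ_z ≈ 64.9 kPa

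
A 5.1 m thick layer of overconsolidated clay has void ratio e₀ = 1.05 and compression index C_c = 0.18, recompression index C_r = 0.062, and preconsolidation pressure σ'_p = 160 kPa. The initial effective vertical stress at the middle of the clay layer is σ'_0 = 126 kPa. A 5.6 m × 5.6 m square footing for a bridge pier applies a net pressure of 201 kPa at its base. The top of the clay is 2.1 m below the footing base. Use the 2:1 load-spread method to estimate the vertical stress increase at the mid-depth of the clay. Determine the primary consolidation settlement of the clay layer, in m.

Mid-depth of clay below the footing base: z = 2.1 + 5.1/2 = 4.65 m.
Stress increase at mid-clay by the 2:1 spreading method:
Δσ = qBL/((B+z)(L+z)) = 201×5.6×5.6/((5.6+4.65)(5.6+4.65)) = 59.996 kPa
Final effective stress: σ'_f = 126 + 59.996 = 186 kPa.
σ'_f = 186 > σ'_p = 160 kPa, so the stress path crosses the preconsolidation pressure — recompression up to σ'_p, then virgin compression beyond:
S_c = H/(1+e₀)·[C_r·log₁₀(σ'_p/σ'_0) + C_c·log₁₀(σ'_f/σ'_p)]
    = 5.1/2.05 × [0.062×log₁₀(160/126) + 0.18×log₁₀(186/160)]
    = 2.4878 × [0.0064325 + 0.011771] = 0.04529 m

S_c ≈ 0.0453 m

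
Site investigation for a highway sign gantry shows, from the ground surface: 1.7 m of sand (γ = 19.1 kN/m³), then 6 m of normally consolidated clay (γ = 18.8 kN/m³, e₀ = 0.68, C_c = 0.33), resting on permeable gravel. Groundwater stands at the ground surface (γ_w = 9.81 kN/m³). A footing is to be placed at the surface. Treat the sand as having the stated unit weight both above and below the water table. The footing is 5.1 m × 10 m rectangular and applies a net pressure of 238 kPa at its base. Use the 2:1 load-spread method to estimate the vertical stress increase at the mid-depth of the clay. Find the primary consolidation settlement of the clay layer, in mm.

Mid-depth of clay below the ground surface: z = 1.7 + 6/2 = 4.7 m.
Total vertical stress at mid-clay: σ_v = 19.1×1.7 + 18.8×3 = 88.87 kPa.
Pore pressure: u = 9.81×(4.7 − 0) = 46.107 kPa.
Initial effective stress: σ'_0 = σ_v − u = 88.87 − 46.107 = 42.763 kPa.
Stress increase at mid-clay by the 2:1 spreading method:
Δσ = qBL/((B+z)(L+z)) = 238×5.1×10/((5.1+4.7)(10+4.7)) = 84.257 kPa
Final effective stress: σ'_f = σ'_0 + Δσ = 42.763 + 84.257 = 127.02 kPa.
Normally consolidated clay, so the full stress increment lies on the virgin compression line:
S_c = C_c·H/(1+e₀)·log₁₀(σ'_f/σ'_0) = 0.33×6/(1+0.68)×log₁₀(127.02/42.763)
    = 1.1786 × 0.4728 = 0.5572 m

S_c ≈ 557 mm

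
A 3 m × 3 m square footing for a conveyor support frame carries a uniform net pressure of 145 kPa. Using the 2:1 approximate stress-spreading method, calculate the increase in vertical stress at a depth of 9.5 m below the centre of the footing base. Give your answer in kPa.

Δσ_z ≈ 8.35 kPa

By the 2:1 method the load spreads at 1 horizontal : 2 vertical, so at depth z the loaded area has grown by z in each plan dimension:
Δσ = qBL/((B+z)(L+z)) = 145×3×3/((3+9.5)(3+9.5)) = 8.352 kPa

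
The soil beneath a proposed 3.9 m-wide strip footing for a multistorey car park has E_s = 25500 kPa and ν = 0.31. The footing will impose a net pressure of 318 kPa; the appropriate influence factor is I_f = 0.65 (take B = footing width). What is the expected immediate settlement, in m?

S_e ≈ 0.0286 m

Immediate (elastic) settlement: S_e = q·B·(1−ν²)/E_s · I_f.
S_e = 318 × 3.9 × (1 − 0.31²) / 25500 × 0.65
    = 318 × 3.9 × 0.9039 / 25500 × 0.65
    = 0.02857 m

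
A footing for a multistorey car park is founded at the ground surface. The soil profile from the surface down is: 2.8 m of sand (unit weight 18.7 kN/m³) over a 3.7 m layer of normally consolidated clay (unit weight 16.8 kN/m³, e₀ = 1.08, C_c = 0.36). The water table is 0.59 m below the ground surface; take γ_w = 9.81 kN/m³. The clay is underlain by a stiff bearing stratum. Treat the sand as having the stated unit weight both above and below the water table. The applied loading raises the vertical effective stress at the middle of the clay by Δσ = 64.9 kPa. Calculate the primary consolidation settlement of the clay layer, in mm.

S_c ≈ 254 mm

Mid-depth of clay below the ground surface: z = 2.8 + 3.7/2 = 4.65 m.
Total vertical stress at mid-clay: σ_v = 18.7×2.8 + 16.8×1.85 = 83.44 kPa.
Pore pressure: u = 9.81×(4.65 − 0.59) = 39.829 kPa.
Initial effective stress: σ'_0 = σ_v − u = 83.44 − 39.829 = 43.611 kPa.
Final effective stress: σ'_f = σ'_0 + Δσ = 43.611 + 64.9 = 108.51 kPa.
Normally consolidated clay, so the full stress increment lies on the virgin compression line:
S_c = C_c·H/(1+e₀)·log₁₀(σ'_f/σ'_0) = 0.36×3.7/(1+1.08)×log₁₀(108.51/43.611)
    = 0.64038 × 0.39587 = 0.2535 m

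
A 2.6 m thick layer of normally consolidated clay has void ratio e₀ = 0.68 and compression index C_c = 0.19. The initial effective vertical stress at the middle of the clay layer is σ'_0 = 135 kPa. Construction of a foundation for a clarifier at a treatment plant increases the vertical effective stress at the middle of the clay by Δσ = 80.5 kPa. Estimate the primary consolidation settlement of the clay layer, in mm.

Final effective stress: σ'_f = σ'_0 + Δσ = 135 + 80.5 = 215.5 kPa.
Normally consolidated clay, so the full stress increment lies on the virgin compression line:
S_c = C_c·H/(1+e₀)·log₁₀(σ'_f/σ'_0) = 0.19×2.6/(1+0.68)×log₁₀(215.5/135)
    = 0.29405 × 0.20311 = 0.05972 m

S_c ≈ 59.7 mm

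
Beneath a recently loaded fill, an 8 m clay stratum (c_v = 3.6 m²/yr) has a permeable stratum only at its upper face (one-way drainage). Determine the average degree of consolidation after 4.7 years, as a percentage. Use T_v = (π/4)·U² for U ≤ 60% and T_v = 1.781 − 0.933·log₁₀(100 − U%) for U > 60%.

U ≈ 58 %

Drainage path length: H_d = H = 8 m (single drainage).
T_v = c_v·t/H_d² = 3.6×4.7/8² = 0.26438.
T_v = 0.26438 corresponds to the U ≤ 60% branch:
U = √(4T_v/π) = 0.5802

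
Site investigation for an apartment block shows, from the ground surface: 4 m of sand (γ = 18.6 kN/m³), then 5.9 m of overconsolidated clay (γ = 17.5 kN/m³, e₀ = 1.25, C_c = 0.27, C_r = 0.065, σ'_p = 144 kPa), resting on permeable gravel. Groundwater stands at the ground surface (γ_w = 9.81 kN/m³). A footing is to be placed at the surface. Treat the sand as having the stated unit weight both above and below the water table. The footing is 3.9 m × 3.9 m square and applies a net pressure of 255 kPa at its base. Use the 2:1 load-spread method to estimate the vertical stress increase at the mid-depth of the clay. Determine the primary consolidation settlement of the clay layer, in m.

S_c ≈ 0.0334 m

Mid-depth of clay below the ground surface: z = 4 + 5.9/2 = 6.95 m.
Total vertical stress at mid-clay: σ_v = 18.6×4 + 17.5×2.95 = 126.03 kPa.
Pore pressure: u = 9.81×(6.95 − 0) = 68.18 kPa.
Initial effective stress: σ'_0 = σ_v − u = 126.03 − 68.18 = 57.85 kPa.
Stress increase at mid-clay by the 2:1 spreading method:
Δσ = qBL/((B+z)(L+z)) = 255×3.9×3.9/((3.9+6.95)(3.9+6.95)) = 32.947 kPa
Final effective stress: σ'_f = 57.85 + 32.947 = 90.797 kPa.
σ'_f = 90.797 ≤ σ'_p = 144 kPa, so the clay remains overconsolidated and only the recompression index applies:
S_c = C_r·H/(1+e₀)·log₁₀(σ'_f/σ'_0) = 0.065×5.9/2.25×log₁₀(90.797/57.85)
    = 0.17044 × 0.19577 = 0.03337 m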